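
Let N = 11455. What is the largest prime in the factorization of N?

79

11455 = 5 · 2291
2291 = 29 · 79
79 is prime.
So 11455 = 5 · 29 · 79; the largest prime factor is 79.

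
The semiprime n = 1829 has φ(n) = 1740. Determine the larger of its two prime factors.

φ(n) = (p−1)(q−1) = n − (p+q) + 1, so p + q = 1829 − 1740 + 1 = 90.
p and q are the roots of t² − 90t + 1829 = 0.
Discriminant: 90² − 4·1829 = 8100 − 7316 = 784; √784 = 28.
q = (90 − 28)/2 = 31, p = (90 + 28)/2 = 59.
Check: 31 · 59 = 1829.

59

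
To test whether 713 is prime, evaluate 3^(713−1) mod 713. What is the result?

3^1 ≡ 3 (mod 713)
3^2 ≡ 3^2 = 9 ≡ 9 (mod 713)
3^4 ≡ 9^2 = 81 ≡ 81 (mod 713)
3^8 ≡ 81^2 = 6561 ≡ 144 (mod 713)
3^16 ≡ 144^2 = 20736 ≡ 59 (mod 713)
3^32 ≡ 59^2 = 3481 ≡ 629 (mod 713)
3^64 ≡ 629^2 = 395641 ≡ 639 (mod 713)
3^128 ≡ 639^2 = 408321 ≡ 485 (mod 713)
3^256 ≡ 485^2 = 235225 ≡ 648 (mod 713)
3^512 ≡ 648^2 = 419904 ≡ 660 (mod 713)
712 = 512 + 128 + 64 + 8 in binary powers of 2.
So 3^712 ≡ 660 · 485 · 639 · 144 ≡ 696 (mod 713).
Since 696 ≠ 1, base 3 is a Fermat witness: 713 is composite.

696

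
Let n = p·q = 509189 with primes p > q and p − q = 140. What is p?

787

Since p = q + 140, we have 509189 = q(q + 140), so q² + 140q − 509189 = 0.
Discriminant: 140² + 4·509189 = 19600 + 2036756 = 2056356; √2056356 = 1434.
q = (−140 + 1434)/2 = 647, and p = q + 140 = 787.
Check: 647 · 787 = 509189.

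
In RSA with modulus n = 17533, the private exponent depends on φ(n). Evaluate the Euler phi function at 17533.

17248

Factor: 17533 = 89 · 197.
φ(17533) = (89−1) · (197−1) = 88 · 196 = 17248.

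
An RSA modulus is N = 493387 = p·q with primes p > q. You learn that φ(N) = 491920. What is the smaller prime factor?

521

φ(n) = (p−1)(q−1) = n − (p+q) + 1, so p + q = 493387 − 491920 + 1 = 1468.
p and q are the roots of t² − 1468t + 493387 = 0.
Discriminant: 1468² − 4·493387 = 2155024 − 1973548 = 181476; √181476 = 426.
q = (1468 − 426)/2 = 521, p = (1468 + 426)/2 = 947.
Check: 521 · 947 = 493387.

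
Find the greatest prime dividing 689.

53

689 = 13 · 53
53 is prime.
So 689 = 13 · 53; the largest prime factor is 53.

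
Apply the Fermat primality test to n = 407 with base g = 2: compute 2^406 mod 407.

2^1 ≡ 2 (mod 407)
2^2 ≡ 2^2 = 4 ≡ 4 (mod 407)
2^4 ≡ 4^2 = 16 ≡ 16 (mod 407)
2^8 ≡ 16^2 = 256 ≡ 256 (mod 407)
2^16 ≡ 256^2 = 65536 ≡ 9 (mod 407)
2^32 ≡ 9^2 = 81 ≡ 81 (mod 407)
2^64 ≡ 81^2 = 6561 ≡ 49 (mod 407)
2^128 ≡ 49^2 = 2401 ≡ 366 (mod 407)
2^256 ≡ 366^2 = 133956 ≡ 53 (mod 407)
406 = 256 + 128 + 16 + 4 + 2 in binary powers of 2.
So 2^406 ≡ 53 · 366 · 9 · 16 · 4 ≡ 284 (mod 407).
Since 284 ≠ 1, base 2 is a Fermat witness: 407 is composite.

284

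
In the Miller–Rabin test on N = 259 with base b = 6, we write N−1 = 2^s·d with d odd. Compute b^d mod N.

259 − 1 = 258 = 2^1 · 129, so d = 129.
6^1 ≡ 6 (mod 259)
6^2 ≡ 6^2 = 36 ≡ 36 (mod 259)
6^4 ≡ 36^2 = 1296 ≡ 1 (mod 259)
6^8 ≡ 1^2 = 1 ≡ 1 (mod 259)
6^16 ≡ 1^2 = 1 ≡ 1 (mod 259)
6^32 ≡ 1^2 = 1 ≡ 1 (mod 259)
6^64 ≡ 1^2 = 1 ≡ 1 (mod 259)
6^128 ≡ 1^2 = 1 ≡ 1 (mod 259)
129 = 128 + 1 in binary powers of 2.
So 6^129 ≡ 1 · 6 ≡ 6 (mod 259).
Squaring chain: 6; never reaches −1, so base 6 is a Miller–Rabin witness that 259 is composite.

6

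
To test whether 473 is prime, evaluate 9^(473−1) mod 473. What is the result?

9^1 ≡ 9 (mod 473)
9^2 ≡ 9^2 = 81 ≡ 81 (mod 473)
9^4 ≡ 81^2 = 6561 ≡ 412 (mod 473)
9^8 ≡ 412^2 = 169744 ≡ 410 (mod 473)
9^16 ≡ 410^2 = 168100 ≡ 185 (mod 473)
9^32 ≡ 185^2 = 34225 ≡ 169 (mod 473)
9^64 ≡ 169^2 = 28561 ≡ 181 (mod 473)
9^128 ≡ 181^2 = 32761 ≡ 124 (mod 473)
9^256 ≡ 124^2 = 15376 ≡ 240 (mod 473)
472 = 256 + 128 + 64 + 16 + 8 in binary powers of 2.
So 9^472 ≡ 240 · 124 · 181 · 185 · 410 ≡ 444 (mod 473).
Since 444 ≠ 1, base 9 is a Fermat witness: 473 is composite.

444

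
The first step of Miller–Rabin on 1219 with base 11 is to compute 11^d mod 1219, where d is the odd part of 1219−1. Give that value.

378

1219 − 1 = 1218 = 2^1 · 609, so d = 609.
11^1 ≡ 11 (mod 1219)
11^2 ≡ 11^2 = 121 ≡ 121 (mod 1219)
11^4 ≡ 121^2 = 14641 ≡ 13 (mod 1219)
11^8 ≡ 13^2 = 169 ≡ 169 (mod 1219)
11^16 ≡ 169^2 = 28561 ≡ 524 (mod 1219)
11^32 ≡ 524^2 = 274576 ≡ 301 (mod 1219)
11^64 ≡ 301^2 = 90601 ≡ 395 (mod 1219)
11^128 ≡ 395^2 = 156025 ≡ 1212 (mod 1219)
11^256 ≡ 1212^2 = 1468944 ≡ 49 (mod 1219)
11^512 ≡ 49^2 = 2401 ≡ 1182 (mod 1219)
609 = 512 + 64 + 32 + 1 in binary powers of 2.
So 11^609 ≡ 1182 · 395 · 301 · 11 ≡ 378 (mod 1219).
Squaring chain: 378; never reaches −1, so base 11 is a Miller–Rabin witness that 1219 is composite.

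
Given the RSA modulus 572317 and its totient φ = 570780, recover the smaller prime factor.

631

φ(n) = (p−1)(q−1) = n − (p+q) + 1, so p + q = 572317 − 570780 + 1 = 1538.
p and q are the roots of t² − 1538t + 572317 = 0.
Discriminant: 1538² − 4·572317 = 2365444 − 2289268 = 76176; √76176 = 276.
q = (1538 − 276)/2 = 631, p = (1538 + 276)/2 = 907.
Check: 631 · 907 = 572317.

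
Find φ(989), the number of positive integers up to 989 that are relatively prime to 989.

924

Factor: 989 = 23 · 43.
φ(989) = (23−1) · (43−1) = 22 · 42 = 924.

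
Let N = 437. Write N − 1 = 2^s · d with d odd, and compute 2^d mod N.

173

437 − 1 = 436 = 2^2 · 109, so d = 109.
2^1 ≡ 2 (mod 437)
2^2 ≡ 2^2 = 4 ≡ 4 (mod 437)
2^4 ≡ 4^2 = 16 ≡ 16 (mod 437)
2^8 ≡ 16^2 = 256 ≡ 256 (mod 437)
2^16 ≡ 256^2 = 65536 ≡ 423 (mod 437)
2^32 ≡ 423^2 = 178929 ≡ 196 (mod 437)
2^64 ≡ 196^2 = 38416 ≡ 397 (mod 437)
109 = 64 + 32 + 8 + 4 + 1 in binary powers of 2.
So 2^109 ≡ 397 · 196 · 256 · 16 · 2 ≡ 173 (mod 437).
Squaring chain: 173 → 213; never reaches −1, so base 2 is a Miller–Rabin witness that 437 is composite.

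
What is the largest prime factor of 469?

67

469 = 7 · 67
67 is prime.
So 469 = 7 · 67; the largest prime factor is 67.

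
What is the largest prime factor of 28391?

28391 = 11 · 2581
2581 = 29 · 89
89 is prime.
So 28391 = 11 · 29 · 89; the largest prime factor is 89.

89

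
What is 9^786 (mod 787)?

9^1 ≡ 9 (mod 787)
9^2 ≡ 9^2 = 81 ≡ 81 (mod 787)
9^4 ≡ 81^2 = 6561 ≡ 265 (mod 787)
9^8 ≡ 265^2 = 70225 ≡ 182 (mod 787)
9^16 ≡ 182^2 = 33124 ≡ 70 (mod 787)
9^32 ≡ 70^2 = 4900 ≡ 178 (mod 787)
9^64 ≡ 178^2 = 31684 ≡ 204 (mod 787)
9^128 ≡ 204^2 = 41616 ≡ 692 (mod 787)
9^256 ≡ 692^2 = 478864 ≡ 368 (mod 787)
9^512 ≡ 368^2 = 135424 ≡ 60 (mod 787)
786 = 512 + 256 + 16 + 2 in binary powers of 2.
So 9^786 ≡ 60 · 368 · 70 · 81 ≡ 1 (mod 787).
Since the result is 1, base 9 gives no evidence that 787 is composite.

1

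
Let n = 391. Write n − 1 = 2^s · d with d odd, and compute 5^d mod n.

391 − 1 = 390 = 2^1 · 195, so d = 195.
5^1 ≡ 5 (mod 391)
5^2 ≡ 5^2 = 25 ≡ 25 (mod 391)
5^4 ≡ 25^2 = 625 ≡ 234 (mod 391)
5^8 ≡ 234^2 = 54756 ≡ 16 (mod 391)
5^16 ≡ 16^2 = 256 ≡ 256 (mod 391)
5^32 ≡ 256^2 = 65536 ≡ 239 (mod 391)
5^64 ≡ 239^2 = 57121 ≡ 35 (mod 391)
5^128 ≡ 35^2 = 1225 ≡ 52 (mod 391)
195 = 128 + 64 + 2 + 1 in binary powers of 2.
So 5^195 ≡ 52 · 35 · 25 · 5 ≡ 329 (mod 391).
Squaring chain: 329; never reaches −1, so base 5 is a Miller–Rabin witness that 391 is composite.

329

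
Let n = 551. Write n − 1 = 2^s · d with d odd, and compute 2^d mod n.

551 − 1 = 550 = 2^1 · 275, so d = 275.
2^1 ≡ 2 (mod 551)
2^2 ≡ 2^2 = 4 ≡ 4 (mod 551)
2^4 ≡ 4^2 = 16 ≡ 16 (mod 551)
2^8 ≡ 16^2 = 256 ≡ 256 (mod 551)
2^16 ≡ 256^2 = 65536 ≡ 518 (mod 551)
2^32 ≡ 518^2 = 268324 ≡ 538 (mod 551)
2^64 ≡ 538^2 = 289444 ≡ 169 (mod 551)
2^128 ≡ 169^2 = 28561 ≡ 460 (mod 551)
2^256 ≡ 460^2 = 211600 ≡ 16 (mod 551)
275 = 256 + 16 + 2 + 1 in binary powers of 2.
So 2^275 ≡ 16 · 518 · 4 · 2 ≡ 184 (mod 551).
Squaring chain: 184; never reaches −1, so base 2 is a Miller–Rabin witness that 551 is composite.

184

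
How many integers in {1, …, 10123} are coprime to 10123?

9880

Factor: 10123 = 53 · 191.
φ(10123) = (53−1) · (191−1) = 52 · 190 = 9880.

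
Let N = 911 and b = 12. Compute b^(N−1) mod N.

12^1 ≡ 12 (mod 911)
12^2 ≡ 12^2 = 144 ≡ 144 (mod 911)
12^4 ≡ 144^2 = 20736 ≡ 694 (mod 911)
12^8 ≡ 694^2 = 481636 ≡ 628 (mod 911)
12^16 ≡ 628^2 = 394384 ≡ 832 (mod 911)
12^32 ≡ 832^2 = 692224 ≡ 775 (mod 911)
12^64 ≡ 775^2 = 600625 ≡ 276 (mod 911)
12^128 ≡ 276^2 = 76176 ≡ 563 (mod 911)
12^256 ≡ 563^2 = 316969 ≡ 852 (mod 911)
12^512 ≡ 852^2 = 725904 ≡ 748 (mod 911)
910 = 512 + 256 + 128 + 8 + 4 + 2 in binary powers of 2.
So 12^910 ≡ 748 · 852 · 563 · 628 · 694 · 144 ≡ 1 (mod 911).
Since the result is 1, base 12 gives no evidence that 911 is composite.

1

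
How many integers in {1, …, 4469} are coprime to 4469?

4320

Factor: 4469 = 41 · 109.
φ(4469) = (41−1) · (109−1) = 40 · 108 = 4320.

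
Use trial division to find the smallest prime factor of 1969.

1969 is odd.
Digit sum 25, not divisible by 3.
Ends in 9: not divisible by 5.
7: 1969 = 7·281 + 2
11: 1969 = 11·179

11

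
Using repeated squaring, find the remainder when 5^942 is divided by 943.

5^1 ≡ 5 (mod 943)
5^2 ≡ 5^2 = 25 ≡ 25 (mod 943)
5^4 ≡ 25^2 = 625 ≡ 625 (mod 943)
5^8 ≡ 625^2 = 390625 ≡ 223 (mod 943)
5^16 ≡ 223^2 = 49729 ≡ 693 (mod 943)
5^32 ≡ 693^2 = 480249 ≡ 262 (mod 943)
5^64 ≡ 262^2 = 68644 ≡ 748 (mod 943)
5^128 ≡ 748^2 = 559504 ≡ 305 (mod 943)
5^256 ≡ 305^2 = 93025 ≡ 611 (mod 943)
5^512 ≡ 611^2 = 373321 ≡ 836 (mod 943)
942 = 512 + 256 + 128 + 32 + 8 + 4 + 2 in binary powers of 2.
So 5^942 ≡ 836 · 611 · 305 · 262 · 223 · 625 · 25 ≡ 558 (mod 943).
Since 558 ≠ 1, base 5 is a Fermat witness: 943 is composite.

558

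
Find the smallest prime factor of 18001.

47

18001 is odd.
Digit sum 10, not divisible by 3.
Ends in 1: not divisible by 5.
7: 18001 = 7·2571 + 4
11: 18001 = 11·1636 + 5
13: 18001 = 13·1384 + 9
17: 18001 = 17·1058 + 15
19: 18001 = 19·947 + 8
23: 18001 = 23·782 + 15
29: 18001 = 29·620 + 21
31: 18001 = 31·580 + 21
37: 18001 = 37·486 + 19
41: 18001 = 41·439 + 2
43: 18001 = 43·418 + 27
47: 18001 = 47·383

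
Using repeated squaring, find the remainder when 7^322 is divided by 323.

7^1 ≡ 7 (mod 323)
7^2 ≡ 7^2 = 49 ≡ 49 (mod 323)
7^4 ≡ 49^2 = 2401 ≡ 140 (mod 323)
7^8 ≡ 140^2 = 19600 ≡ 220 (mod 323)
7^16 ≡ 220^2 = 48400 ≡ 273 (mod 323)
7^32 ≡ 273^2 = 74529 ≡ 239 (mod 323)
7^64 ≡ 239^2 = 57121 ≡ 273 (mod 323)
7^128 ≡ 273^2 = 74529 ≡ 239 (mod 323)
7^256 ≡ 239^2 = 57121 ≡ 273 (mod 323)
322 = 256 + 64 + 2 in binary powers of 2.
So 7^322 ≡ 273 · 273 · 49 ≡ 83 (mod 323).
Since 83 ≠ 1, base 7 is a Fermat witness: 323 is composite.

83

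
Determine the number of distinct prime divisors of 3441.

3

3441 = 3 · 1147
1147 = 31 · 37
3441 = 3 · 31 · 37, which has 3 distinct prime factors.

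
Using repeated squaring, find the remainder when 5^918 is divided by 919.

5^1 ≡ 5 (mod 919)
5^2 ≡ 5^2 = 25 ≡ 25 (mod 919)
5^4 ≡ 25^2 = 625 ≡ 625 (mod 919)
5^8 ≡ 625^2 = 390625 ≡ 50 (mod 919)
5^16 ≡ 50^2 = 2500 ≡ 662 (mod 919)
5^32 ≡ 662^2 = 438244 ≡ 800 (mod 919)
5^64 ≡ 800^2 = 640000 ≡ 376 (mod 919)
5^128 ≡ 376^2 = 141376 ≡ 769 (mod 919)
5^256 ≡ 769^2 = 591361 ≡ 444 (mod 919)
5^512 ≡ 444^2 = 197136 ≡ 470 (mod 919)
918 = 512 + 256 + 128 + 16 + 4 + 2 in binary powers of 2.
So 5^918 ≡ 470 · 444 · 769 · 662 · 625 · 25 ≡ 1 (mod 919).
Since the result is 1, base 5 gives no evidence that 919 is composite.

1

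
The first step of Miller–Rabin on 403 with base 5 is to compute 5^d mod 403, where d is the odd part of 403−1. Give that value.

403 − 1 = 402 = 2^1 · 201, so d = 201.
5^1 ≡ 5 (mod 403)
5^2 ≡ 5^2 = 25 ≡ 25 (mod 403)
5^4 ≡ 25^2 = 625 ≡ 222 (mod 403)
5^8 ≡ 222^2 = 49284 ≡ 118 (mod 403)
5^16 ≡ 118^2 = 13924 ≡ 222 (mod 403)
5^32 ≡ 222^2 = 49284 ≡ 118 (mod 403)
5^64 ≡ 118^2 = 13924 ≡ 222 (mod 403)
5^128 ≡ 222^2 = 49284 ≡ 118 (mod 403)
201 = 128 + 64 + 8 + 1 in binary powers of 2.
So 5^201 ≡ 118 · 222 · 118 · 5 ≡ 187 (mod 403).
Squaring chain: 187; never reaches −1, so base 5 is a Miller–Rabin witness that 403 is composite.

187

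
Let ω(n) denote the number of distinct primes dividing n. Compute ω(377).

377 = 13 · 29
377 = 13 · 29, which has 2 distinct prime factors.

2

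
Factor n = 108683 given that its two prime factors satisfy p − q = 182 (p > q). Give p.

Since p = q + 182, we have 108683 = q(q + 182), so q² + 182q − 108683 = 0.
Discriminant: 182² + 4·108683 = 33124 + 434732 = 467856; √467856 = 684.
q = (−182 + 684)/2 = 251, and p = q + 182 = 433.
Check: 251 · 433 = 108683.

433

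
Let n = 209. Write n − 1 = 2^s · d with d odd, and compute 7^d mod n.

178

209 − 1 = 208 = 2^4 · 13, so d = 13.
7^1 ≡ 7 (mod 209)
7^2 ≡ 7^2 = 49 ≡ 49 (mod 209)
7^4 ≡ 49^2 = 2401 ≡ 102 (mod 209)
7^8 ≡ 102^2 = 10404 ≡ 163 (mod 209)
13 = 8 + 4 + 1 in binary powers of 2.
So 7^13 ≡ 163 · 102 · 7 ≡ 178 (mod 209).
Squaring chain: 178 → 125 → 159 → 201; never reaches −1, so base 7 is a Miller–Rabin witness that 209 is composite.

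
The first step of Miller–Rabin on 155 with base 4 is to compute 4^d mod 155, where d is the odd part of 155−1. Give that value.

155 − 1 = 154 = 2^1 · 77, so d = 77.
4^1 ≡ 4 (mod 155)
4^2 ≡ 4^2 = 16 ≡ 16 (mod 155)
4^4 ≡ 16^2 = 256 ≡ 101 (mod 155)
4^8 ≡ 101^2 = 10201 ≡ 126 (mod 155)
4^16 ≡ 126^2 = 15876 ≡ 66 (mod 155)
4^32 ≡ 66^2 = 4356 ≡ 16 (mod 155)
4^64 ≡ 16^2 = 256 ≡ 101 (mod 155)
77 = 64 + 8 + 4 + 1 in binary powers of 2.
So 4^77 ≡ 101 · 126 · 101 · 4 ≡ 109 (mod 155).
Squaring chain: 109; never reaches −1, so base 4 is a Miller–Rabin witness that 155 is composite.

109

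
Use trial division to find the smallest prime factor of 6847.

6847 is odd.
Digit sum 25, not divisible by 3.
Ends in 7: not divisible by 5.
7: 6847 = 7·978 + 1
11: 6847 = 11·622 + 5
13: 6847 = 13·526 + 9
17: 6847 = 17·402 + 13
19: 6847 = 19·360 + 7
23: 6847 = 23·297 + 16
29: 6847 = 29·236 + 3
31: 6847 = 31·220 + 27
37: 6847 = 37·185 + 2
41: 6847 = 41·167

41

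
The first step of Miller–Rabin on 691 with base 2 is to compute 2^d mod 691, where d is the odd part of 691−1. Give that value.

690

691 − 1 = 690 = 2^1 · 345, so d = 345.
2^1 ≡ 2 (mod 691)
2^2 ≡ 2^2 = 4 ≡ 4 (mod 691)
2^4 ≡ 4^2 = 16 ≡ 16 (mod 691)
2^8 ≡ 16^2 = 256 ≡ 256 (mod 691)
2^16 ≡ 256^2 = 65536 ≡ 582 (mod 691)
2^32 ≡ 582^2 = 338724 ≡ 134 (mod 691)
2^64 ≡ 134^2 = 17956 ≡ 681 (mod 691)
2^128 ≡ 681^2 = 463761 ≡ 100 (mod 691)
2^256 ≡ 100^2 = 10000 ≡ 326 (mod 691)
345 = 256 + 64 + 16 + 8 + 1 in binary powers of 2.
So 2^345 ≡ 326 · 681 · 582 · 256 · 2 ≡ 690 (mod 691).
Since 2^d ≡ 690 (mod 691), base 2 does not prove 691 composite.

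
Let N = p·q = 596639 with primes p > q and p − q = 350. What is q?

Since p = q + 350, we have 596639 = q(q + 350), so q² + 350q − 596639 = 0.
Discriminant: 350² + 4·596639 = 122500 + 2386556 = 2509056; √2509056 = 1584.
q = (−350 + 1584)/2 = 617, and p = q + 350 = 967.
Check: 617 · 967 = 596639.

617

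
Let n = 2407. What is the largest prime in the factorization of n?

83

2407 = 29 · 83
83 is prime.
So 2407 = 29 · 83; the largest prime factor is 83.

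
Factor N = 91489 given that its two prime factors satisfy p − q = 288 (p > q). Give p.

Since p = q + 288, we have 91489 = q(q + 288), so q² + 288q − 91489 = 0.
Discriminant: 288² + 4·91489 = 82944 + 365956 = 448900; √448900 = 670.
q = (−288 + 670)/2 = 191, and p = q + 288 = 479.
Check: 191 · 479 = 91489.

479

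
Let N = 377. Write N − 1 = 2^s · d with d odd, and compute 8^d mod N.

31

377 − 1 = 376 = 2^3 · 47, so d = 47.
8^1 ≡ 8 (mod 377)
8^2 ≡ 8^2 = 64 ≡ 64 (mod 377)
8^4 ≡ 64^2 = 4096 ≡ 326 (mod 377)
8^8 ≡ 326^2 = 106276 ≡ 339 (mod 377)
8^16 ≡ 339^2 = 114921 ≡ 313 (mod 377)
8^32 ≡ 313^2 = 97969 ≡ 326 (mod 377)
47 = 32 + 8 + 4 + 2 + 1 in binary powers of 2.
So 8^47 ≡ 326 · 339 · 326 · 64 · 8 ≡ 31 (mod 377).
Squaring chain: 31 → 207 → 248; never reaches −1, so base 8 is a Miller–Rabin witness that 377 is composite.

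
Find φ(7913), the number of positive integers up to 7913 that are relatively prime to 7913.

7680

Factor: 7913 = 41 · 193.
φ(7913) = (41−1) · (193−1) = 40 · 192 = 7680.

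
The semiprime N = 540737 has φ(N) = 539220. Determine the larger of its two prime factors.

947

φ(n) = (p−1)(q−1) = n − (p+q) + 1, so p + q = 540737 − 539220 + 1 = 1518.
p and q are the roots of t² − 1518t + 540737 = 0.
Discriminant: 1518² − 4·540737 = 2304324 − 2162948 = 141376; √141376 = 376.
q = (1518 − 376)/2 = 571, p = (1518 + 376)/2 = 947.
Check: 571 · 947 = 540737.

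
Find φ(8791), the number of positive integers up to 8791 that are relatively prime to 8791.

8584

Factor: 8791 = 59 · 149.
φ(8791) = (59−1) · (149−1) = 58 · 148 = 8584.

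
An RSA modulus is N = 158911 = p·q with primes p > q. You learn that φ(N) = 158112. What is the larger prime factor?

433

φ(n) = (p−1)(q−1) = n − (p+q) + 1, so p + q = 158911 − 158112 + 1 = 800.
p and q are the roots of t² − 800t + 158911 = 0.
Discriminant: 800² − 4·158911 = 640000 − 635644 = 4356; √4356 = 66.
q = (800 − 66)/2 = 367, p = (800 + 66)/2 = 433.
Check: 367 · 433 = 158911.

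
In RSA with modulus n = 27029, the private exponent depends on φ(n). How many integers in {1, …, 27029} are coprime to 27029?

Factor: 27029 = 151 · 179.
φ(27029) = (151−1) · (179−1) = 150 · 178 = 26700.

26700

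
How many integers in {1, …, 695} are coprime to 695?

Factor: 695 = 5 · 139.
φ(695) = (5−1) · (139−1) = 4 · 138 = 552.

552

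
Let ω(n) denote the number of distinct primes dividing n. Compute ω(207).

2

207 = 3^2 · 23
207 = 3^2 · 23, which has 2 distinct prime factors.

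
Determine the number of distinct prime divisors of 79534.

79534 = 2 · 39767
39767 = 7 · 5681
5681 = 13 · 437
437 = 19 · 23
79534 = 2 · 7 · 13 · 19 · 23, which has 5 distinct prime factors.

5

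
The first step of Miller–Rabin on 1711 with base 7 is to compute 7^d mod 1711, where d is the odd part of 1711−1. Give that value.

500

1711 − 1 = 1710 = 2^1 · 855, so d = 855.
7^1 ≡ 7 (mod 1711)
7^2 ≡ 7^2 = 49 ≡ 49 (mod 1711)
7^4 ≡ 49^2 = 2401 ≡ 690 (mod 1711)
7^8 ≡ 690^2 = 476100 ≡ 442 (mod 1711)
7^16 ≡ 442^2 = 195364 ≡ 310 (mod 1711)
7^32 ≡ 310^2 = 96100 ≡ 284 (mod 1711)
7^64 ≡ 284^2 = 80656 ≡ 239 (mod 1711)
7^128 ≡ 239^2 = 57121 ≡ 658 (mod 1711)
7^256 ≡ 658^2 = 432964 ≡ 81 (mod 1711)
7^512 ≡ 81^2 = 6561 ≡ 1428 (mod 1711)
855 = 512 + 256 + 64 + 16 + 4 + 2 + 1 in binary powers of 2.
So 7^855 ≡ 1428 · 81 · 239 · 310 · 690 · 49 · 7 ≡ 500 (mod 1711).
Squaring chain: 500; never reaches −1, so base 7 is a Miller–Rabin witness that 1711 is composite.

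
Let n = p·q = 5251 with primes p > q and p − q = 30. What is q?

Since p = q + 30, we have 5251 = q(q + 30), so q² + 30q − 5251 = 0.
Discriminant: 30² + 4·5251 = 900 + 21004 = 21904; √21904 = 148.
q = (−30 + 148)/2 = 59, and p = q + 30 = 89.
Check: 59 · 89 = 5251.

59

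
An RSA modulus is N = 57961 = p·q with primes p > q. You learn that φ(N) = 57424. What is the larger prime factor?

φ(n) = (p−1)(q−1) = n − (p+q) + 1, so p + q = 57961 − 57424 + 1 = 538.
p and q are the roots of t² − 538t + 57961 = 0.
Discriminant: 538² − 4·57961 = 289444 − 231844 = 57600; √57600 = 240.
q = (538 − 240)/2 = 149, p = (538 + 240)/2 = 389.
Check: 149 · 389 = 57961.

389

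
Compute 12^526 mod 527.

236

12^1 ≡ 12 (mod 527)
12^2 ≡ 12^2 = 144 ≡ 144 (mod 527)
12^4 ≡ 144^2 = 20736 ≡ 183 (mod 527)
12^8 ≡ 183^2 = 33489 ≡ 288 (mod 527)
12^16 ≡ 288^2 = 82944 ≡ 205 (mod 527)
12^32 ≡ 205^2 = 42025 ≡ 392 (mod 527)
12^64 ≡ 392^2 = 153664 ≡ 307 (mod 527)
12^128 ≡ 307^2 = 94249 ≡ 443 (mod 527)
12^256 ≡ 443^2 = 196249 ≡ 205 (mod 527)
12^512 ≡ 205^2 = 42025 ≡ 392 (mod 527)
526 = 512 + 8 + 4 + 2 in binary powers of 2.
So 12^526 ≡ 392 · 288 · 183 · 144 ≡ 236 (mod 527).
Since 236 ≠ 1, base 12 is a Fermat witness: 527 is composite.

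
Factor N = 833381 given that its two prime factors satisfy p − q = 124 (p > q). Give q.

Since p = q + 124, we have 833381 = q(q + 124), so q² + 124q − 833381 = 0.
Discriminant: 124² + 4·833381 = 15376 + 3333524 = 3348900; √3348900 = 1830.
q = (−124 + 1830)/2 = 853, and p = q + 124 = 977.
Check: 853 · 977 = 833381.

853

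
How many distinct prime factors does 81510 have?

81510 = 2 · 40755
40755 = 3 · 13585
13585 = 5 · 2717
2717 = 11 · 247
247 = 13 · 19
81510 = 2 · 3 · 5 · 11 · 13 · 19, which has 6 distinct prime factors.

6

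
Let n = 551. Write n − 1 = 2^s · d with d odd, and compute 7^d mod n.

49

551 − 1 = 550 = 2^1 · 275, so d = 275.
7^1 ≡ 7 (mod 551)
7^2 ≡ 7^2 = 49 ≡ 49 (mod 551)
7^4 ≡ 49^2 = 2401 ≡ 197 (mod 551)
7^8 ≡ 197^2 = 38809 ≡ 239 (mod 551)
7^16 ≡ 239^2 = 57121 ≡ 368 (mod 551)
7^32 ≡ 368^2 = 135424 ≡ 429 (mod 551)
7^64 ≡ 429^2 = 184041 ≡ 7 (mod 551)
7^128 ≡ 7^2 = 49 ≡ 49 (mod 551)
7^256 ≡ 49^2 = 2401 ≡ 197 (mod 551)
275 = 256 + 16 + 2 + 1 in binary powers of 2.
So 7^275 ≡ 197 · 368 · 49 · 7 ≡ 49 (mod 551).
Squaring chain: 49; never reaches −1, so base 7 is a Miller–Rabin witness that 551 is composite.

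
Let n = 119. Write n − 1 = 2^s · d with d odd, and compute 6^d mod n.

90

119 − 1 = 118 = 2^1 · 59, so d = 59.
6^1 ≡ 6 (mod 119)
6^2 ≡ 6^2 = 36 ≡ 36 (mod 119)
6^4 ≡ 36^2 = 1296 ≡ 106 (mod 119)
6^8 ≡ 106^2 = 11236 ≡ 50 (mod 119)
6^16 ≡ 50^2 = 2500 ≡ 1 (mod 119)
6^32 ≡ 1^2 = 1 ≡ 1 (mod 119)
59 = 32 + 16 + 8 + 2 + 1 in binary powers of 2.
So 6^59 ≡ 1 · 1 · 50 · 36 · 6 ≡ 90 (mod 119).
Squaring chain: 90; never reaches −1, so base 6 is a Miller–Rabin witness that 119 is composite.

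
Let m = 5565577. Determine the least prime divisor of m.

5565577 is odd.
Digit sum 40, not divisible by 3.
Ends in 7: not divisible by 5.
7: 5565577 = 7·795082 + 3
11: 5565577 = 11·505961 + 6
13: 5565577 = 13·428121 + 4
17: 5565577 = 17·327386 + 15
19: 5565577 = 19·292925 + 2
23: 5565577 = 23·241981 + 14
29: 5565577 = 29·191916 + 13
31: 5565577 = 31·179534 + 23
37: 5565577 = 37·150421

37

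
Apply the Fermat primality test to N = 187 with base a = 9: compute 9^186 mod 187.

64

9^1 ≡ 9 (mod 187)
9^2 ≡ 9^2 = 81 ≡ 81 (mod 187)
9^4 ≡ 81^2 = 6561 ≡ 16 (mod 187)
9^8 ≡ 16^2 = 256 ≡ 69 (mod 187)
9^16 ≡ 69^2 = 4761 ≡ 86 (mod 187)
9^32 ≡ 86^2 = 7396 ≡ 103 (mod 187)
9^64 ≡ 103^2 = 10609 ≡ 137 (mod 187)
9^128 ≡ 137^2 = 18769 ≡ 69 (mod 187)
186 = 128 + 32 + 16 + 8 + 2 in binary powers of 2.
So 9^186 ≡ 69 · 103 · 86 · 69 · 81 ≡ 64 (mod 187).
Since 64 ≠ 1, base 9 is a Fermat witness: 187 is composite.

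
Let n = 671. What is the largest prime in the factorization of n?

61

671 = 11 · 61
61 is prime.
So 671 = 11 · 61; the largest prime factor is 61.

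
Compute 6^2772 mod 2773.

6^1 ≡ 6 (mod 2773)
6^2 ≡ 6^2 = 36 ≡ 36 (mod 2773)
6^4 ≡ 36^2 = 1296 ≡ 1296 (mod 2773)
6^8 ≡ 1296^2 = 1679616 ≡ 1951 (mod 2773)
6^16 ≡ 1951^2 = 3806401 ≡ 1845 (mod 2773)
6^32 ≡ 1845^2 = 3404025 ≡ 1554 (mod 2773)
6^64 ≡ 1554^2 = 2414916 ≡ 2406 (mod 2773)
6^128 ≡ 2406^2 = 5788836 ≡ 1585 (mod 2773)
6^256 ≡ 1585^2 = 2512225 ≡ 2660 (mod 2773)
6^512 ≡ 2660^2 = 7075600 ≡ 1677 (mod 2773)
6^1024 ≡ 1677^2 = 2812329 ≡ 507 (mod 2773)
6^2048 ≡ 507^2 = 257049 ≡ 1933 (mod 2773)
2772 = 2048 + 512 + 128 + 64 + 16 + 4 in binary powers of 2.
So 6^2772 ≡ 1933 · 1677 · 1585 · 2406 · 1845 · 1296 ≡ 789 (mod 2773).
Since 789 ≠ 1, base 6 is a Fermat witness: 2773 is composite.

789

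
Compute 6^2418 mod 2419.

1673

6^1 ≡ 6 (mod 2419)
6^2 ≡ 6^2 = 36 ≡ 36 (mod 2419)
6^4 ≡ 36^2 = 1296 ≡ 1296 (mod 2419)
6^8 ≡ 1296^2 = 1679616 ≡ 830 (mod 2419)
6^16 ≡ 830^2 = 688900 ≡ 1904 (mod 2419)
6^32 ≡ 1904^2 = 3625216 ≡ 1554 (mod 2419)
6^64 ≡ 1554^2 = 2414916 ≡ 754 (mod 2419)
6^128 ≡ 754^2 = 568516 ≡ 51 (mod 2419)
6^256 ≡ 51^2 = 2601 ≡ 182 (mod 2419)
6^512 ≡ 182^2 = 33124 ≡ 1677 (mod 2419)
6^1024 ≡ 1677^2 = 2812329 ≡ 1451 (mod 2419)
6^2048 ≡ 1451^2 = 2105401 ≡ 871 (mod 2419)
2418 = 2048 + 256 + 64 + 32 + 16 + 2 in binary powers of 2.
So 6^2418 ≡ 871 · 182 · 754 · 1554 · 1904 · 36 ≡ 1673 (mod 2419).
Since 1673 ≠ 1, base 6 is a Fermat witness: 2419 is composite.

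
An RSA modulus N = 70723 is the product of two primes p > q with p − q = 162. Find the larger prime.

359

Since p = q + 162, we have 70723 = q(q + 162), so q² + 162q − 70723 = 0.
Discriminant: 162² + 4·70723 = 26244 + 282892 = 309136; √309136 = 556.
q = (−162 + 556)/2 = 197, and p = q + 162 = 359.
Check: 197 · 359 = 70723.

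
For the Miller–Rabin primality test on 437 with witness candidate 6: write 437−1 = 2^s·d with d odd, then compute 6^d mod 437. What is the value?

234

437 − 1 = 436 = 2^2 · 109, so d = 109.
6^1 ≡ 6 (mod 437)
6^2 ≡ 6^2 = 36 ≡ 36 (mod 437)
6^4 ≡ 36^2 = 1296 ≡ 422 (mod 437)
6^8 ≡ 422^2 = 178084 ≡ 225 (mod 437)
6^16 ≡ 225^2 = 50625 ≡ 370 (mod 437)
6^32 ≡ 370^2 = 136900 ≡ 119 (mod 437)
6^64 ≡ 119^2 = 14161 ≡ 177 (mod 437)
109 = 64 + 32 + 8 + 4 + 1 in binary powers of 2.
So 6^109 ≡ 177 · 119 · 225 · 422 · 6 ≡ 234 (mod 437).
Squaring chain: 234 → 131; never reaches −1, so base 6 is a Miller–Rabin witness that 437 is composite.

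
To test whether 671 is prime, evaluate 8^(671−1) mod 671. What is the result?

243

8^1 ≡ 8 (mod 671)
8^2 ≡ 8^2 = 64 ≡ 64 (mod 671)
8^4 ≡ 64^2 = 4096 ≡ 70 (mod 671)
8^8 ≡ 70^2 = 4900 ≡ 203 (mod 671)
8^16 ≡ 203^2 = 41209 ≡ 278 (mod 671)
8^32 ≡ 278^2 = 77284 ≡ 119 (mod 671)
8^64 ≡ 119^2 = 14161 ≡ 70 (mod 671)
8^128 ≡ 70^2 = 4900 ≡ 203 (mod 671)
8^256 ≡ 203^2 = 41209 ≡ 278 (mod 671)
8^512 ≡ 278^2 = 77284 ≡ 119 (mod 671)
670 = 512 + 128 + 16 + 8 + 4 + 2 in binary powers of 2.
So 8^670 ≡ 119 · 203 · 278 · 203 · 70 · 64 ≡ 243 (mod 671).
Since 243 ≠ 1, base 8 is a Fermat witness: 671 is composite.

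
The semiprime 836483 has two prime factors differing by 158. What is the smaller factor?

Since p = q + 158, we have 836483 = q(q + 158), so q² + 158q − 836483 = 0.
Discriminant: 158² + 4·836483 = 24964 + 3345932 = 3370896; √3370896 = 1836.
q = (−158 + 1836)/2 = 839, and p = q + 158 = 997.
Check: 839 · 997 = 836483.

839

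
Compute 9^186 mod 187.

64

9^1 ≡ 9 (mod 187)
9^2 ≡ 9^2 = 81 ≡ 81 (mod 187)
9^4 ≡ 81^2 = 6561 ≡ 16 (mod 187)
9^8 ≡ 16^2 = 256 ≡ 69 (mod 187)
9^16 ≡ 69^2 = 4761 ≡ 86 (mod 187)
9^32 ≡ 86^2 = 7396 ≡ 103 (mod 187)
9^64 ≡ 103^2 = 10609 ≡ 137 (mod 187)
9^128 ≡ 137^2 = 18769 ≡ 69 (mod 187)
186 = 128 + 32 + 16 + 8 + 2 in binary powers of 2.
So 9^186 ≡ 69 · 103 · 86 · 69 · 81 ≡ 64 (mod 187).
Since 64 ≠ 1, base 9 is a Fermat witness: 187 is composite.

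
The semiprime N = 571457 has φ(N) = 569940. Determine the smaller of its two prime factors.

φ(n) = (p−1)(q−1) = n − (p+q) + 1, so p + q = 571457 − 569940 + 1 = 1518.
p and q are the roots of t² − 1518t + 571457 = 0.
Discriminant: 1518² − 4·571457 = 2304324 − 2285828 = 18496; √18496 = 136.
q = (1518 − 136)/2 = 691, p = (1518 + 136)/2 = 827.
Check: 691 · 827 = 571457.

691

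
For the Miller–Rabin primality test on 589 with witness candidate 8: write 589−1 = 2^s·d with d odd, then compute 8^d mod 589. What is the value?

589 − 1 = 588 = 2^2 · 147, so d = 147.
8^1 ≡ 8 (mod 589)
8^2 ≡ 8^2 = 64 ≡ 64 (mod 589)
8^4 ≡ 64^2 = 4096 ≡ 562 (mod 589)
8^8 ≡ 562^2 = 315844 ≡ 140 (mod 589)
8^16 ≡ 140^2 = 19600 ≡ 163 (mod 589)
8^32 ≡ 163^2 = 26569 ≡ 64 (mod 589)
8^64 ≡ 64^2 = 4096 ≡ 562 (mod 589)
8^128 ≡ 562^2 = 315844 ≡ 140 (mod 589)
147 = 128 + 16 + 2 + 1 in binary powers of 2.
So 8^147 ≡ 140 · 163 · 64 · 8 ≡ 436 (mod 589).
Squaring chain: 436 → 438; never reaches −1, so base 8 is a Miller–Rabin witness that 589 is composite.

436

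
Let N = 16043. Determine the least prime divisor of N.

61

16043 is odd.
Digit sum 14, not divisible by 3.
Ends in 3: not divisible by 5.
7: 16043 = 7·2291 + 6
11: 16043 = 11·1458 + 5
13: 16043 = 13·1234 + 1
17: 16043 = 17·943 + 12
19: 16043 = 19·844 + 7
23: 16043 = 23·697 + 12
29: 16043 = 29·553 + 6
31: 16043 = 31·517 + 16
37: 16043 = 37·433 + 22
41: 16043 = 41·391 + 12
43: 16043 = 43·373 + 4
47: 16043 = 47·341 + 16
53: 16043 = 53·302 + 37
59: 16043 = 59·271 + 54
61: 16043 = 61·263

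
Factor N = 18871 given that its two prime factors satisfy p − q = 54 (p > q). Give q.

Since p = q + 54, we have 18871 = q(q + 54), so q² + 54q − 18871 = 0.
Discriminant: 54² + 4·18871 = 2916 + 75484 = 78400; √78400 = 280.
q = (−54 + 280)/2 = 113, and p = q + 54 = 167.
Check: 113 · 167 = 18871.

113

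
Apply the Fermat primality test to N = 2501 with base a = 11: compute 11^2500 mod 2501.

245

11^1 ≡ 11 (mod 2501)
11^2 ≡ 11^2 = 121 ≡ 121 (mod 2501)
11^4 ≡ 121^2 = 14641 ≡ 2136 (mod 2501)
11^8 ≡ 2136^2 = 4562496 ≡ 672 (mod 2501)
11^16 ≡ 672^2 = 451584 ≡ 1404 (mod 2501)
11^32 ≡ 1404^2 = 1971216 ≡ 428 (mod 2501)
11^64 ≡ 428^2 = 183184 ≡ 611 (mod 2501)
11^128 ≡ 611^2 = 373321 ≡ 672 (mod 2501)
11^256 ≡ 672^2 = 451584 ≡ 1404 (mod 2501)
11^512 ≡ 1404^2 = 1971216 ≡ 428 (mod 2501)
11^1024 ≡ 428^2 = 183184 ≡ 611 (mod 2501)
11^2048 ≡ 611^2 = 373321 ≡ 672 (mod 2501)
2500 = 2048 + 256 + 128 + 64 + 4 in binary powers of 2.
So 11^2500 ≡ 672 · 1404 · 672 · 611 · 2136 ≡ 245 (mod 2501).
Since 245 ≠ 1, base 11 is a Fermat witness: 2501 is composite.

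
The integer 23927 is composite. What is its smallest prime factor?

71

23927 is odd.
Digit sum 23, not divisible by 3.
Ends in 7: not divisible by 5.
7: 23927 = 7·3418 + 1
11: 23927 = 11·2175 + 2
13: 23927 = 13·1840 + 7
17: 23927 = 17·1407 + 8
19: 23927 = 19·1259 + 6
23: 23927 = 23·1040 + 7
29: 23927 = 29·825 + 2
31: 23927 = 31·771 + 26
37: 23927 = 37·646 + 25
41: 23927 = 41·583 + 24
43: 23927 = 43·556 + 19
47: 23927 = 47·509 + 4
53: 23927 = 53·451 + 24
59: 23927 = 59·405 + 32
61: 23927 = 61·392 + 15
67: 23927 = 67·357 + 8
71: 23927 = 71·337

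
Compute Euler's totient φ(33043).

32680

Factor: 33043 = 173 · 191.
φ(33043) = (173−1) · (191−1) = 172 · 190 = 32680.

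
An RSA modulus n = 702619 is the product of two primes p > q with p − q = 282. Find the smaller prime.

Since p = q + 282, we have 702619 = q(q + 282), so q² + 282q − 702619 = 0.
Discriminant: 282² + 4·702619 = 79524 + 2810476 = 2890000; √2890000 = 1700.
q = (−282 + 1700)/2 = 709, and p = q + 282 = 991.
Check: 709 · 991 = 702619.

709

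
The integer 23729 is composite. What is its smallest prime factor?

23729 is odd.
Digit sum 23, not divisible by 3.
Ends in 9: not divisible by 5.
7: 23729 = 7·3389 + 6
11: 23729 = 11·2157 + 2
13: 23729 = 13·1825 + 4
17: 23729 = 17·1395 + 14
19: 23729 = 19·1248 + 17
23: 23729 = 23·1031 + 16
29: 23729 = 29·818 + 7
31: 23729 = 31·765 + 14
37: 23729 = 37·641 + 12
41: 23729 = 41·578 + 31
43: 23729 = 43·551 + 36
47: 23729 = 47·504 + 41
53: 23729 = 53·447 + 38
59: 23729 = 59·402 + 11
61: 23729 = 61·389

61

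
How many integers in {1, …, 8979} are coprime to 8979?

Factor: 8979 = 3 · 41 · 73.
φ(8979) = (3−1) · (41−1) · (73−1) = 2 · 40 · 72 = 5760.

5760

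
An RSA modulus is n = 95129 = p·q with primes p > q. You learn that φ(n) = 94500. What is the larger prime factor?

φ(n) = (p−1)(q−1) = n − (p+q) + 1, so p + q = 95129 − 94500 + 1 = 630.
p and q are the roots of t² − 630t + 95129 = 0.
Discriminant: 630² − 4·95129 = 396900 − 380516 = 16384; √16384 = 128.
q = (630 − 128)/2 = 251, p = (630 + 128)/2 = 379.
Check: 251 · 379 = 95129.

379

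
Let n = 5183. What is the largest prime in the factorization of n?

73

5183 = 71 · 73
73 is prime.
So 5183 = 71 · 73; the largest prime factor is 73.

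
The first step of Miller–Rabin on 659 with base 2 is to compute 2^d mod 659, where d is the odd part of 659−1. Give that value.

658

659 − 1 = 658 = 2^1 · 329, so d = 329.
2^1 ≡ 2 (mod 659)
2^2 ≡ 2^2 = 4 ≡ 4 (mod 659)
2^4 ≡ 4^2 = 16 ≡ 16 (mod 659)
2^8 ≡ 16^2 = 256 ≡ 256 (mod 659)
2^16 ≡ 256^2 = 65536 ≡ 295 (mod 659)
2^32 ≡ 295^2 = 87025 ≡ 37 (mod 659)
2^64 ≡ 37^2 = 1369 ≡ 51 (mod 659)
2^128 ≡ 51^2 = 2601 ≡ 624 (mod 659)
2^256 ≡ 624^2 = 389376 ≡ 566 (mod 659)
329 = 256 + 64 + 8 + 1 in binary powers of 2.
So 2^329 ≡ 566 · 51 · 256 · 2 ≡ 658 (mod 659).
Since 2^d ≡ 658 (mod 659), base 2 does not prove 659 composite.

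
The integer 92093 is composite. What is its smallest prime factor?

19

92093 is odd.
Digit sum 23, not divisible by 3.
Ends in 3: not divisible by 5.
7: 92093 = 7·13156 + 1
11: 92093 = 11·8372 + 1
13: 92093 = 13·7084 + 1
17: 92093 = 17·5417 + 4
19: 92093 = 19·4847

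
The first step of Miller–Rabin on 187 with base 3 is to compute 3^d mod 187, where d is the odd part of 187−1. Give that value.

187 − 1 = 186 = 2^1 · 93, so d = 93.
3^1 ≡ 3 (mod 187)
3^2 ≡ 3^2 = 9 ≡ 9 (mod 187)
3^4 ≡ 9^2 = 81 ≡ 81 (mod 187)
3^8 ≡ 81^2 = 6561 ≡ 16 (mod 187)
3^16 ≡ 16^2 = 256 ≡ 69 (mod 187)
3^32 ≡ 69^2 = 4761 ≡ 86 (mod 187)
3^64 ≡ 86^2 = 7396 ≡ 103 (mod 187)
93 = 64 + 16 + 8 + 4 + 1 in binary powers of 2.
So 3^93 ≡ 103 · 69 · 16 · 81 · 3 ≡ 148 (mod 187).
Squaring chain: 148; never reaches −1, so base 3 is a Miller–Rabin witness that 187 is composite.

148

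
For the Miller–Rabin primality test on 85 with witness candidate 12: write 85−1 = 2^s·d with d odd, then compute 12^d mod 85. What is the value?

37

85 − 1 = 84 = 2^2 · 21, so d = 21.
12^1 ≡ 12 (mod 85)
12^2 ≡ 12^2 = 144 ≡ 59 (mod 85)
12^4 ≡ 59^2 = 3481 ≡ 81 (mod 85)
12^8 ≡ 81^2 = 6561 ≡ 16 (mod 85)
12^16 ≡ 16^2 = 256 ≡ 1 (mod 85)
21 = 16 + 4 + 1 in binary powers of 2.
So 12^21 ≡ 1 · 81 · 12 ≡ 37 (mod 85).
Squaring chain: 37 → 9; never reaches −1, so base 12 is a Miller–Rabin witness that 85 is composite.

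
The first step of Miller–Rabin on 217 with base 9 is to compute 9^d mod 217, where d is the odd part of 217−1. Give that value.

64

217 − 1 = 216 = 2^3 · 27, so d = 27.
9^1 ≡ 9 (mod 217)
9^2 ≡ 9^2 = 81 ≡ 81 (mod 217)
9^4 ≡ 81^2 = 6561 ≡ 51 (mod 217)
9^8 ≡ 51^2 = 2601 ≡ 214 (mod 217)
9^16 ≡ 214^2 = 45796 ≡ 9 (mod 217)
27 = 16 + 8 + 2 + 1 in binary powers of 2.
So 9^27 ≡ 9 · 214 · 81 · 9 ≡ 64 (mod 217).
Squaring chain: 64 → 190 → 78; never reaches −1, so base 9 is a Miller–Rabin witness that 217 is composite.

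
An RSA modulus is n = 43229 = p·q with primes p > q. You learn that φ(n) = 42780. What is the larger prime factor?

φ(n) = (p−1)(q−1) = n − (p+q) + 1, so p + q = 43229 − 42780 + 1 = 450.
p and q are the roots of t² − 450t + 43229 = 0.
Discriminant: 450² − 4·43229 = 202500 − 172916 = 29584; √29584 = 172.
q = (450 − 172)/2 = 139, p = (450 + 172)/2 = 311.
Check: 139 · 311 = 43229.

311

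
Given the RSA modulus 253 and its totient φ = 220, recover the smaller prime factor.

φ(n) = (p−1)(q−1) = n − (p+q) + 1, so p + q = 253 − 220 + 1 = 34.
p and q are the roots of t² − 34t + 253 = 0.
Discriminant: 34² − 4·253 = 1156 − 1012 = 144; √144 = 12.
q = (34 − 12)/2 = 11, p = (34 + 12)/2 = 23.
Check: 11 · 23 = 253.

11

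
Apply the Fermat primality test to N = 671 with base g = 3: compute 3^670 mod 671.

1

3^1 ≡ 3 (mod 671)
3^2 ≡ 3^2 = 9 ≡ 9 (mod 671)
3^4 ≡ 9^2 = 81 ≡ 81 (mod 671)
3^8 ≡ 81^2 = 6561 ≡ 522 (mod 671)
3^16 ≡ 522^2 = 272484 ≡ 58 (mod 671)
3^32 ≡ 58^2 = 3364 ≡ 9 (mod 671)
3^64 ≡ 9^2 = 81 ≡ 81 (mod 671)
3^128 ≡ 81^2 = 6561 ≡ 522 (mod 671)
3^256 ≡ 522^2 = 272484 ≡ 58 (mod 671)
3^512 ≡ 58^2 = 3364 ≡ 9 (mod 671)
670 = 512 + 128 + 16 + 8 + 4 + 2 in binary powers of 2.
So 3^670 ≡ 9 · 522 · 58 · 522 · 81 · 9 ≡ 1 (mod 671).
Since the result is 1, base 3 gives no evidence that 671 is composite.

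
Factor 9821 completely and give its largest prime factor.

61

9821 = 7 · 1403
1403 = 23 · 61
61 is prime.
So 9821 = 7 · 23 · 61; the largest prime factor is 61.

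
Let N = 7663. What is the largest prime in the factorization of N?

7663 = 79 · 97
97 is prime.
So 7663 = 79 · 97; the largest prime factor is 97.

97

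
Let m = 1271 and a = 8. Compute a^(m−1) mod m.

8^1 ≡ 8 (mod 1271)
8^2 ≡ 8^2 = 64 ≡ 64 (mod 1271)
8^4 ≡ 64^2 = 4096 ≡ 283 (mod 1271)
8^8 ≡ 283^2 = 80089 ≡ 16 (mod 1271)
8^16 ≡ 16^2 = 256 ≡ 256 (mod 1271)
8^32 ≡ 256^2 = 65536 ≡ 715 (mod 1271)
8^64 ≡ 715^2 = 511225 ≡ 283 (mod 1271)
8^128 ≡ 283^2 = 80089 ≡ 16 (mod 1271)
8^256 ≡ 16^2 = 256 ≡ 256 (mod 1271)
8^512 ≡ 256^2 = 65536 ≡ 715 (mod 1271)
8^1024 ≡ 715^2 = 511225 ≡ 283 (mod 1271)
1270 = 1024 + 128 + 64 + 32 + 16 + 4 + 2 in binary powers of 2.
So 8^1270 ≡ 283 · 16 · 283 · 715 · 256 · 283 · 64 ≡ 1024 (mod 1271).
Since 1024 ≠ 1, base 8 is a Fermat witness: 1271 is composite.

1024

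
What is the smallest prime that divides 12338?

12338 is even: 2 divides it.

2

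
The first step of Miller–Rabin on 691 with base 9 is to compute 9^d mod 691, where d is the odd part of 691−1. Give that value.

1

691 − 1 = 690 = 2^1 · 345, so d = 345.
9^1 ≡ 9 (mod 691)
9^2 ≡ 9^2 = 81 ≡ 81 (mod 691)
9^4 ≡ 81^2 = 6561 ≡ 342 (mod 691)
9^8 ≡ 342^2 = 116964 ≡ 185 (mod 691)
9^16 ≡ 185^2 = 34225 ≡ 366 (mod 691)
9^32 ≡ 366^2 = 133956 ≡ 593 (mod 691)
9^64 ≡ 593^2 = 351649 ≡ 621 (mod 691)
9^128 ≡ 621^2 = 385641 ≡ 63 (mod 691)
9^256 ≡ 63^2 = 3969 ≡ 514 (mod 691)
345 = 256 + 64 + 16 + 8 + 1 in binary powers of 2.
So 9^345 ≡ 514 · 621 · 366 · 185 · 9 ≡ 1 (mod 691).
Since 9^d ≡ 1 (mod 691), base 9 does not prove 691 composite.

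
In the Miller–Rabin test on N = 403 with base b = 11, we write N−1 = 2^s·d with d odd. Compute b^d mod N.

151

403 − 1 = 402 = 2^1 · 201, so d = 201.
11^1 ≡ 11 (mod 403)
11^2 ≡ 11^2 = 121 ≡ 121 (mod 403)
11^4 ≡ 121^2 = 14641 ≡ 133 (mod 403)
11^8 ≡ 133^2 = 17689 ≡ 360 (mod 403)
11^16 ≡ 360^2 = 129600 ≡ 237 (mod 403)
11^32 ≡ 237^2 = 56169 ≡ 152 (mod 403)
11^64 ≡ 152^2 = 23104 ≡ 133 (mod 403)
11^128 ≡ 133^2 = 17689 ≡ 360 (mod 403)
201 = 128 + 64 + 8 + 1 in binary powers of 2.
So 11^201 ≡ 360 · 133 · 360 · 11 ≡ 151 (mod 403).
Squaring chain: 151; never reaches −1, so base 11 is a Miller–Rabin witness that 403 is composite.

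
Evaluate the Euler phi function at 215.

Factor: 215 = 5 · 43.
φ(215) = (5−1) · (43−1) = 4 · 42 = 168.

168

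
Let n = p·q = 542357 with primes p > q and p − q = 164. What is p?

823

Since p = q + 164, we have 542357 = q(q + 164), so q² + 164q − 542357 = 0.
Discriminant: 164² + 4·542357 = 26896 + 2169428 = 2196324; √2196324 = 1482.
q = (−164 + 1482)/2 = 659, and p = q + 164 = 823.
Check: 659 · 823 = 542357.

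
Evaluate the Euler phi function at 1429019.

1380456

Factor: 1429019 = 43 · 167 · 199.
φ(1429019) = (43−1) · (167−1) · (199−1) = 42 · 166 · 198 = 1380456.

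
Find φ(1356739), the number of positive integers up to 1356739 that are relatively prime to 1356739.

1317120

Factor: 1356739 = 71 · 97 · 197.
φ(1356739) = (71−1) · (97−1) · (197−1) = 70 · 96 · 196 = 1317120.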